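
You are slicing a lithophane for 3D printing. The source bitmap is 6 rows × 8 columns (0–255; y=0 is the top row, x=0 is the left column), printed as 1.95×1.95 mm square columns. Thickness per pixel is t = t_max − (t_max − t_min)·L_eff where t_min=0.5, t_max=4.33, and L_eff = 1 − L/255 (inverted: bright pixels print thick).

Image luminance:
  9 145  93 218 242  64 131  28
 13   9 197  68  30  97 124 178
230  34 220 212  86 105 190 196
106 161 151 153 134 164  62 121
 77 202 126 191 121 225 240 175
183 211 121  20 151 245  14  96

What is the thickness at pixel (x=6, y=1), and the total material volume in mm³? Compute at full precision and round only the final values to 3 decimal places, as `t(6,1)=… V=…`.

span = t_max - t_min = 4.33 - 0.5 = 3.830
L(6,1) = 124, L_eff = 1 - 124/255 = 0.513725 (inverted)
t(6,1) = 4.33 - 3.830·0.513725 = 2.362
Σt over all 6·8 pixels = 1017109/8500 ≈ 119.6598824
V = pitch²·Σt = 1.95²·1017109/8500 = 455.007

t(6,1)=2.362 V=455.007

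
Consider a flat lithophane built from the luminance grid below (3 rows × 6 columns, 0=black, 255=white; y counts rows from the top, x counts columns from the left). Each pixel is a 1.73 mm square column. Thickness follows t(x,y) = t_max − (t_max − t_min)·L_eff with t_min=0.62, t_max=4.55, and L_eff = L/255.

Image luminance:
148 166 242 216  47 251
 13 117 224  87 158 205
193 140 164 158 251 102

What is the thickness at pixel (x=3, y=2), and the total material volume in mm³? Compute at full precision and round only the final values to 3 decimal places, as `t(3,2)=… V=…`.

span = t_max - t_min = 4.55 - 0.62 = 3.930
L(3,2) = 158, L_eff = 158/255 = 0.619608
t(3,2) = 4.55 - 3.930·0.619608 = 2.115
Σt over all 3·6 pixels = 79652/2125 ≈ 37.4832941
V = pitch²·Σt = 1.73²·79652/2125 = 112.184

t(3,2)=2.115 V=112.184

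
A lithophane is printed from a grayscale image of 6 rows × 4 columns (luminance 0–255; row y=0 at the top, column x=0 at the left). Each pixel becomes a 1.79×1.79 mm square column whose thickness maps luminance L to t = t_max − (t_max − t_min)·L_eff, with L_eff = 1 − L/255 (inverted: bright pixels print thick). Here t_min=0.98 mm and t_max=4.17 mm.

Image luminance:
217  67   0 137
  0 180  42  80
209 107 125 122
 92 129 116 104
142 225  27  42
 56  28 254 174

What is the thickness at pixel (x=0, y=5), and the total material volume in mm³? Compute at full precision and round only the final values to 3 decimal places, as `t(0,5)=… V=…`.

t(0,5)=1.681 V=182.582

span = t_max - t_min = 4.17 - 0.98 = 3.190
L(0,5) = 56, L_eff = 1 - 56/255 = 0.780392 (inverted)
t(0,5) = 4.17 - 3.190·0.780392 = 1.681
Σt over all 6·4 pixels = 290617/5100 ≈ 56.9837255
V = pitch²·Σt = 1.79²·290617/5100 = 182.582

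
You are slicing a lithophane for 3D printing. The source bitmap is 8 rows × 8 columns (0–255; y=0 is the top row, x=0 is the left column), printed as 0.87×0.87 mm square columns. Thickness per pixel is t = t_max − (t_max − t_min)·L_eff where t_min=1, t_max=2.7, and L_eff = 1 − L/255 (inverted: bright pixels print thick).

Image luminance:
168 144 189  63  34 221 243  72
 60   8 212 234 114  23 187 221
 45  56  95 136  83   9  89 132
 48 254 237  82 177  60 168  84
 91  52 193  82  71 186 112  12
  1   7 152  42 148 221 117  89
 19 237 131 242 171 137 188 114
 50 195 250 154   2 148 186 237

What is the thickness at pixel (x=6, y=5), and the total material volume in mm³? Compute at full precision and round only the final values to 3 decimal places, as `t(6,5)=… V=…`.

span = t_max - t_min = 2.7 - 1 = 1.700
L(6,5) = 117, L_eff = 1 - 117/255 = 0.541176 (inverted)
t(6,5) = 2.7 - 1.700·0.541176 = 1.780
Σt over all 8·8 pixels = 3517/30 ≈ 117.2333333
V = pitch²·Σt = 0.87²·3517/30 = 88.734

t(6,5)=1.780 V=88.734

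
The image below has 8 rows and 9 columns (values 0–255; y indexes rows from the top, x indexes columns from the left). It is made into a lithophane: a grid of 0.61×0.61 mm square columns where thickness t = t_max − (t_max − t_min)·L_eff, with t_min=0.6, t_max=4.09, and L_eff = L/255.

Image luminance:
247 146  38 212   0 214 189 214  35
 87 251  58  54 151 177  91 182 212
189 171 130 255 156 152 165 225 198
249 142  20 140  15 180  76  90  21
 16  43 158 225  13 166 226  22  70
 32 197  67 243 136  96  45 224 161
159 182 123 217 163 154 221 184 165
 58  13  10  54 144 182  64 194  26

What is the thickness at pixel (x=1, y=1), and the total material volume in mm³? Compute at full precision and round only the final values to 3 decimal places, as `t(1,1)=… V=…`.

t(1,1)=0.655 V=60.763

span = t_max - t_min = 4.09 - 0.6 = 3.490
L(1,1) = 251, L_eff = 251/255 = 0.984314
t(1,1) = 4.09 - 3.490·0.984314 = 0.655
Σt over all 8·9 pixels = 55521/340 ≈ 163.2970588
V = pitch²·Σt = 0.61²·55521/340 = 60.763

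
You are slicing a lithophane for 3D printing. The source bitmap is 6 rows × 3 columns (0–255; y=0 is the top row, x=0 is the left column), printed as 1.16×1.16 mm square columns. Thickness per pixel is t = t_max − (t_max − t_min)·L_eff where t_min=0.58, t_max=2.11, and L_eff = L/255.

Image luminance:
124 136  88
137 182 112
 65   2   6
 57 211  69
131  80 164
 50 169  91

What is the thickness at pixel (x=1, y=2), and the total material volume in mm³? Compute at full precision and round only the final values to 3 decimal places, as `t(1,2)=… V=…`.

t(1,2)=2.098 V=35.976

span = t_max - t_min = 2.11 - 0.58 = 1.530
L(1,2) = 2, L_eff = 2/255 = 0.007843
t(1,2) = 2.11 - 1.530·0.007843 = 2.098
Σt over all 6·3 pixels = 26.736
V = pitch²·Σt = 1.16²·26.736 = 35.976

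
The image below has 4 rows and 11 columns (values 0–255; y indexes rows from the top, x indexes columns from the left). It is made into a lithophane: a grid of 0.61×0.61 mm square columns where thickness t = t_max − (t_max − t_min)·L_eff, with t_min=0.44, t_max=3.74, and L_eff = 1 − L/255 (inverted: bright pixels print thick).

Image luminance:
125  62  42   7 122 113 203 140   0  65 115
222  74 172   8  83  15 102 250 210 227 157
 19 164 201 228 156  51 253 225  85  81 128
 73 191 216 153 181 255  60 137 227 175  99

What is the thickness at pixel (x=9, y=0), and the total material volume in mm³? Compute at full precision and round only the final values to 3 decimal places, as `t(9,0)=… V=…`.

span = t_max - t_min = 3.74 - 0.44 = 3.300
L(9,0) = 65, L_eff = 1 - 65/255 = 0.745098 (inverted)
t(9,0) = 3.74 - 3.300·0.745098 = 1.281
Σt over all 4·11 pixels = 40524/425 ≈ 95.3505882
V = pitch²·Σt = 0.61²·40524/425 = 35.480

t(9,0)=1.281 V=35.480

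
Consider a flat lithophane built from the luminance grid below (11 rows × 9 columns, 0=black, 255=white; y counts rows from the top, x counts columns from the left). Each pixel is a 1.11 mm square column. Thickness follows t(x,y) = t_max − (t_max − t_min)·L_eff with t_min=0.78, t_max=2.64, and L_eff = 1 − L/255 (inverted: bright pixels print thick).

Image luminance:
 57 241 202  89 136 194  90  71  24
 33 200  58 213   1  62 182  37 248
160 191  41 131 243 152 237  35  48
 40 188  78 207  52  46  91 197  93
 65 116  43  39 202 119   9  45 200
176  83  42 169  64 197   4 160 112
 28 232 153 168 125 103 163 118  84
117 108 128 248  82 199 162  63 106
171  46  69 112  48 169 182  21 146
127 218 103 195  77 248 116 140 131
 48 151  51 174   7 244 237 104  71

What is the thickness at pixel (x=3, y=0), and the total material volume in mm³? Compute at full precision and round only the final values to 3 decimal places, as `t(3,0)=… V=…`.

t(3,0)=1.429 V=203.042

span = t_max - t_min = 2.64 - 0.78 = 1.860
L(3,0) = 89, L_eff = 1 - 89/255 = 0.650980 (inverted)
t(3,0) = 2.64 - 1.860·0.650980 = 1.429
Σt over all 11·9 pixels = 700371/4250 ≈ 164.7931765
V = pitch²·Σt = 1.11²·700371/4250 = 203.042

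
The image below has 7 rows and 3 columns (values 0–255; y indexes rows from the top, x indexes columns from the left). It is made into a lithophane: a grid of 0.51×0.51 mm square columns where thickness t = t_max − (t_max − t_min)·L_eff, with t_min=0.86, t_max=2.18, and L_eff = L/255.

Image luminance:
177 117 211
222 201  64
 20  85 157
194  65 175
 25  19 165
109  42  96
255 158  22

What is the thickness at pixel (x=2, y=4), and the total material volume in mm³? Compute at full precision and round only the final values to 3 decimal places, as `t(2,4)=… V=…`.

t(2,4)=1.326 V=8.435

span = t_max - t_min = 2.18 - 0.86 = 1.320
L(2,4) = 165, L_eff = 165/255 = 0.647059
t(2,4) = 2.18 - 1.320·0.647059 = 1.326
Σt over all 7·3 pixels = 137827/4250 ≈ 32.4298824
V = pitch²·Σt = 0.51²·137827/4250 = 8.435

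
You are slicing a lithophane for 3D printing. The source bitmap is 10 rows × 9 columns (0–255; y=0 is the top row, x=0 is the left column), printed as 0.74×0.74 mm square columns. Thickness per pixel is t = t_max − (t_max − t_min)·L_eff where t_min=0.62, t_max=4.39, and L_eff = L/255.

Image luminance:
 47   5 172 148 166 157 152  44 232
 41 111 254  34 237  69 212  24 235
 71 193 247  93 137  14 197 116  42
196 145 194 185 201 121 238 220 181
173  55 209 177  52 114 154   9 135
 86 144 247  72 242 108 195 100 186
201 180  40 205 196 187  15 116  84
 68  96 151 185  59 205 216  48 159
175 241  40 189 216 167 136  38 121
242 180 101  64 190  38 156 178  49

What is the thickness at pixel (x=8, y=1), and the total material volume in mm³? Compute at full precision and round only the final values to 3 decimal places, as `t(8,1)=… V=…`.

span = t_max - t_min = 4.39 - 0.62 = 3.770
L(8,1) = 235, L_eff = 235/255 = 0.921569
t(8,1) = 4.39 - 3.770·0.921569 = 0.916
Σt over all 10·9 pixels = 5354633/25500 ≈ 209.9856078
V = pitch²·Σt = 0.74²·5354633/25500 = 114.988

t(8,1)=0.916 V=114.988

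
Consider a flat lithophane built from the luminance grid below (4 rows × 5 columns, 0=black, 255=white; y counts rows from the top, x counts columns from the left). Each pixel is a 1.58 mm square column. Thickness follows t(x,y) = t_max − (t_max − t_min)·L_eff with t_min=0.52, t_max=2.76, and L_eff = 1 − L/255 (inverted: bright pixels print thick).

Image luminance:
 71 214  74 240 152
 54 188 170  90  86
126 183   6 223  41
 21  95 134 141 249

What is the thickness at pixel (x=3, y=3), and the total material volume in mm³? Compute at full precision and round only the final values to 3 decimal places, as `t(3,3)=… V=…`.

t(3,3)=1.759 V=82.057

span = t_max - t_min = 2.76 - 0.52 = 2.240
L(3,3) = 141, L_eff = 1 - 141/255 = 0.447059 (inverted)
t(3,3) = 2.76 - 2.240·0.447059 = 1.759
Σt over all 4·5 pixels = 209548/6375 ≈ 32.8702745
V = pitch²·Σt = 1.58²·209548/6375 = 82.057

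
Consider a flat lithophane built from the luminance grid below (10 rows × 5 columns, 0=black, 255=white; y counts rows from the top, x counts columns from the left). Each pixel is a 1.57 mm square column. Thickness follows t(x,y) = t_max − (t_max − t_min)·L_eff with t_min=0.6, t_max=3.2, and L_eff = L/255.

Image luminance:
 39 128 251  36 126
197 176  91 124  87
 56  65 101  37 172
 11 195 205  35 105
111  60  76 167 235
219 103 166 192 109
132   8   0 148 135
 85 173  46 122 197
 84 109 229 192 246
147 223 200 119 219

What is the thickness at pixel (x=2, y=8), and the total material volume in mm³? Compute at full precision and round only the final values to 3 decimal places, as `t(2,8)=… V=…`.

t(2,8)=0.865 V=231.300

span = t_max - t_min = 3.2 - 0.6 = 2.600
L(2,8) = 229, L_eff = 229/255 = 0.898039
t(2,8) = 3.2 - 2.600·0.898039 = 0.865
Σt over all 10·5 pixels = 39881/425 ≈ 93.8376471
V = pitch²·Σt = 1.57²·39881/425 = 231.300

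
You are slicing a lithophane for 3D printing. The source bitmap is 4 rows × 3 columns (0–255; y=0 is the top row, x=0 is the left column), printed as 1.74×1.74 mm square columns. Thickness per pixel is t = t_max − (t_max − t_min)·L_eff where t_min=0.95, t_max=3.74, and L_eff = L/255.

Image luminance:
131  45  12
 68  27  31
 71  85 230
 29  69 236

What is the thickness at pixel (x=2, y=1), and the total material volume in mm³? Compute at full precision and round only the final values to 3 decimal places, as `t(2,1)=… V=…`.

span = t_max - t_min = 3.74 - 0.95 = 2.790
L(2,1) = 31, L_eff = 31/255 = 0.121569
t(2,1) = 3.74 - 2.790·0.121569 = 3.401
Σt over all 4·3 pixels = 142659/4250 ≈ 33.5668235
V = pitch²·Σt = 1.74²·142659/4250 = 101.627

t(2,1)=3.401 V=101.627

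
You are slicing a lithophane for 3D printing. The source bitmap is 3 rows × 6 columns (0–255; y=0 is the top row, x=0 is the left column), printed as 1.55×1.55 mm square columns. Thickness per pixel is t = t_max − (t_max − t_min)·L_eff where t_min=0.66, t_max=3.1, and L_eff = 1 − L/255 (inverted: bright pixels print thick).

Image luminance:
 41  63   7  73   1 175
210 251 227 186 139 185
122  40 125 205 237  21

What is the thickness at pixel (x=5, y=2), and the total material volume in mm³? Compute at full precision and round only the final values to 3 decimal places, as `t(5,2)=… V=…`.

span = t_max - t_min = 3.1 - 0.66 = 2.440
L(5,2) = 21, L_eff = 1 - 21/255 = 0.917647 (inverted)
t(5,2) = 3.1 - 2.440·0.917647 = 0.861
Σt over all 3·6 pixels = 216523/6375 ≈ 33.9643922
V = pitch²·Σt = 1.55²·216523/6375 = 81.599

t(5,2)=0.861 V=81.599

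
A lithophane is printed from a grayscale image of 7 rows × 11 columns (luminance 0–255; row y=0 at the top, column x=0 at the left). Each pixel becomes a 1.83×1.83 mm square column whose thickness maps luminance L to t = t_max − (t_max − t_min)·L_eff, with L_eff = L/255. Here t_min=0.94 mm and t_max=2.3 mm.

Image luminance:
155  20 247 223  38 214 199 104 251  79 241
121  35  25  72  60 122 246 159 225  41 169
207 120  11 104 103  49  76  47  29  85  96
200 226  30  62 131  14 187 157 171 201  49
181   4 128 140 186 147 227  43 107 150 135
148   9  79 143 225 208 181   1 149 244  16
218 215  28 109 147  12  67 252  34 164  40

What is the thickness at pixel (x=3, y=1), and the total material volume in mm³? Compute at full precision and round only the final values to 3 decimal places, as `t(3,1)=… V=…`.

span = t_max - t_min = 2.3 - 0.94 = 1.360
L(3,1) = 72, L_eff = 72/255 = 0.282353
t(3,1) = 2.3 - 1.360·0.282353 = 1.916
Σt over all 7·11 pixels = 94673/750 ≈ 126.2306667
V = pitch²·Σt = 1.83²·94673/750 = 422.734

t(3,1)=1.916 V=422.734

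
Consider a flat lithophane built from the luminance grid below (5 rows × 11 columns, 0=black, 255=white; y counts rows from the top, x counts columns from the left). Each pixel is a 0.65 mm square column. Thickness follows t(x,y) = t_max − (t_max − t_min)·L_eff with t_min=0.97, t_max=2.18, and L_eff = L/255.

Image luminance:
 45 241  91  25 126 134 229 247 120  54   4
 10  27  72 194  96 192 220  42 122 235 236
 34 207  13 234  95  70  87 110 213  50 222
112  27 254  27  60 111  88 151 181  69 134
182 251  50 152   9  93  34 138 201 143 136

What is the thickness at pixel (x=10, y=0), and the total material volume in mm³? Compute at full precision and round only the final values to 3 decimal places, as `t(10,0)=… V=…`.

span = t_max - t_min = 2.18 - 0.97 = 1.210
L(10,0) = 4, L_eff = 4/255 = 0.015686
t(10,0) = 2.18 - 1.210·0.015686 = 2.161
Σt over all 5·11 pixels = 8987/102 ≈ 88.1078431
V = pitch²·Σt = 0.65²·8987/102 = 37.226

t(10,0)=2.161 V=37.226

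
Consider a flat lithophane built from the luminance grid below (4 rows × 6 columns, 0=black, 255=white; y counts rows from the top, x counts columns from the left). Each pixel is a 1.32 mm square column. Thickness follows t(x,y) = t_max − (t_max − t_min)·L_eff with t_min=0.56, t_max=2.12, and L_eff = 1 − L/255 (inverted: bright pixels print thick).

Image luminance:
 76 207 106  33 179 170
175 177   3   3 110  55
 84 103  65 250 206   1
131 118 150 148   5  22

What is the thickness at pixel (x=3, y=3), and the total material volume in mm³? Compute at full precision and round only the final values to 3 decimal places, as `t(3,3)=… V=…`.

t(3,3)=1.465 V=50.887

span = t_max - t_min = 2.12 - 0.56 = 1.560
L(3,3) = 148, L_eff = 1 - 148/255 = 0.419608 (inverted)
t(3,3) = 2.12 - 1.560·0.419608 = 1.465
Σt over all 4·6 pixels = 62061/2125 ≈ 29.2051765
V = pitch²·Σt = 1.32²·62061/2125 = 50.887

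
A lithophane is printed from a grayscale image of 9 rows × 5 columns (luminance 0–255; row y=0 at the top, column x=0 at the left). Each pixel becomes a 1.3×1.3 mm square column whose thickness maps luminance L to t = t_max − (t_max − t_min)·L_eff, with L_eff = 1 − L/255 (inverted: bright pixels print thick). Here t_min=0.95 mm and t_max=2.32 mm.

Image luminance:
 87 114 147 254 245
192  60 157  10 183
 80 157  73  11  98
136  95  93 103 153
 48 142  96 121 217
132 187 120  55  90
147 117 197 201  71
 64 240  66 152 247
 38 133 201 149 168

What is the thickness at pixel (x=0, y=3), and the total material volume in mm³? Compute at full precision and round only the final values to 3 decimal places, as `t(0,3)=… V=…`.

span = t_max - t_min = 2.32 - 0.95 = 1.370
L(0,3) = 136, L_eff = 1 - 136/255 = 0.466667 (inverted)
t(0,3) = 2.32 - 1.370·0.466667 = 1.681
Σt over all 9·5 pixels = 157597/2125 ≈ 74.1632941
V = pitch²·Σt = 1.3²·157597/2125 = 125.336

t(0,3)=1.681 V=125.336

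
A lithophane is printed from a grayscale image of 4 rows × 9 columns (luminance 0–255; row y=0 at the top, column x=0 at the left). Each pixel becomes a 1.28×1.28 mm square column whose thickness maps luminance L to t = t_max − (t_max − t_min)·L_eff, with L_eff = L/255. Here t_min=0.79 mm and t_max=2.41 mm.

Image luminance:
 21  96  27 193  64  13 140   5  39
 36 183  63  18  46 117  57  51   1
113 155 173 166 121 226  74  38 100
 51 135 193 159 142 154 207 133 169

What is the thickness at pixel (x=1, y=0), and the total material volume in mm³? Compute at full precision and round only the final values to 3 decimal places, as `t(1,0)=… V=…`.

t(1,0)=1.800 V=103.854

span = t_max - t_min = 2.41 - 0.79 = 1.620
L(1,0) = 96, L_eff = 96/255 = 0.376471
t(1,0) = 2.41 - 1.620·0.376471 = 1.800
Σt over all 4·9 pixels = 269397/4250 ≈ 63.3875294
V = pitch²·Σt = 1.28²·269397/4250 = 103.854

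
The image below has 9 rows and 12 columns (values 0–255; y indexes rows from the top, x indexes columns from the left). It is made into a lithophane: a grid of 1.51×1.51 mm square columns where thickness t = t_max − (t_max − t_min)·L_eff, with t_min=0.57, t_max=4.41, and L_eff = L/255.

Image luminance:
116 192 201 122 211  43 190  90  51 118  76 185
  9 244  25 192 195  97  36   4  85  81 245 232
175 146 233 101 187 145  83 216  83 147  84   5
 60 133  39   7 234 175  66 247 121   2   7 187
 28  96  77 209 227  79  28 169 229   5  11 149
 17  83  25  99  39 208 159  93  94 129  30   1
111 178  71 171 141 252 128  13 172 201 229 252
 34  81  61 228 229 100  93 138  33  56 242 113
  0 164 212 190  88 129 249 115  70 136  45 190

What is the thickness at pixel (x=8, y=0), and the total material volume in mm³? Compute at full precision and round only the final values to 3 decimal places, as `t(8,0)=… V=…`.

t(8,0)=3.642 V=635.414

span = t_max - t_min = 4.41 - 0.57 = 3.840
L(8,0) = 51, L_eff = 51/255 = 0.200000
t(8,0) = 4.41 - 3.840·0.200000 = 3.642
Σt over all 9·12 pixels = 592191/2125 ≈ 278.6781176
V = pitch²·Σt = 1.51²·592191/2125 = 635.414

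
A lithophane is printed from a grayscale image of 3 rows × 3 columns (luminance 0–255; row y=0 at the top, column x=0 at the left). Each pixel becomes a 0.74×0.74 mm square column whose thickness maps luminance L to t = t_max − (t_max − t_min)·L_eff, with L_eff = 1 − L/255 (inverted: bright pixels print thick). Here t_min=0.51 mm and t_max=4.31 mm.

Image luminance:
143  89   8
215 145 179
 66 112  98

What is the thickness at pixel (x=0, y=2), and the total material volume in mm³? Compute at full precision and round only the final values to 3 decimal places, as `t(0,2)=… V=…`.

t(0,2)=1.494 V=11.123

span = t_max - t_min = 4.31 - 0.51 = 3.800
L(0,2) = 66, L_eff = 1 - 66/255 = 0.741176 (inverted)
t(0,2) = 4.31 - 3.800·0.741176 = 1.494
Σt over all 3·3 pixels = 103589/5100 ≈ 20.3115686
V = pitch²·Σt = 0.74²·103589/5100 = 11.123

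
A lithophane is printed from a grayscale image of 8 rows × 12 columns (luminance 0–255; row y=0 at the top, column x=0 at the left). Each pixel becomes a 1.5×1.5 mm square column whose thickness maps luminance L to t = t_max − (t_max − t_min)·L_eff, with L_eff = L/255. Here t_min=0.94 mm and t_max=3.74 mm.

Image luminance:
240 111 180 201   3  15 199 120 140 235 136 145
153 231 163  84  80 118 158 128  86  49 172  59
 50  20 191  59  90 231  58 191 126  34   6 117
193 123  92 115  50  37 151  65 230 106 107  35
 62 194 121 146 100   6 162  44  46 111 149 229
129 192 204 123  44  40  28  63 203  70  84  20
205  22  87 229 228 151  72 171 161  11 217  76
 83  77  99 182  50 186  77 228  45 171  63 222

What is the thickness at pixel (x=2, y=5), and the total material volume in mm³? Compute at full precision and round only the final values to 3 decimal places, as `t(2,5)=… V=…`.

t(2,5)=1.500 V=527.033

span = t_max - t_min = 3.74 - 0.94 = 2.800
L(2,5) = 204, L_eff = 204/255 = 0.800000
t(2,5) = 3.74 - 2.800·0.800000 = 1.500
Σt over all 8·12 pixels = 298652/1275 ≈ 234.2368627
V = pitch²·Σt = 1.5²·298652/1275 = 527.033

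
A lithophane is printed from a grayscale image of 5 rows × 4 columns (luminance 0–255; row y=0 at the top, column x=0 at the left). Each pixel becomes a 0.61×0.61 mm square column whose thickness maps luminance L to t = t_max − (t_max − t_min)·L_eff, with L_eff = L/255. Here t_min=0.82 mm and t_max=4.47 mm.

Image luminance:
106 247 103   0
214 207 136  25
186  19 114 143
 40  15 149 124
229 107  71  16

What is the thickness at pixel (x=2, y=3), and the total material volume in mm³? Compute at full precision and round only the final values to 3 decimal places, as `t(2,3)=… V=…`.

t(2,3)=2.337 V=21.277

span = t_max - t_min = 4.47 - 0.82 = 3.650
L(2,3) = 149, L_eff = 149/255 = 0.584314
t(2,3) = 4.47 - 3.650·0.584314 = 2.337
Σt over all 5·4 pixels = 291617/5100 ≈ 57.1798039
V = pitch²·Σt = 0.61²·291617/5100 = 21.277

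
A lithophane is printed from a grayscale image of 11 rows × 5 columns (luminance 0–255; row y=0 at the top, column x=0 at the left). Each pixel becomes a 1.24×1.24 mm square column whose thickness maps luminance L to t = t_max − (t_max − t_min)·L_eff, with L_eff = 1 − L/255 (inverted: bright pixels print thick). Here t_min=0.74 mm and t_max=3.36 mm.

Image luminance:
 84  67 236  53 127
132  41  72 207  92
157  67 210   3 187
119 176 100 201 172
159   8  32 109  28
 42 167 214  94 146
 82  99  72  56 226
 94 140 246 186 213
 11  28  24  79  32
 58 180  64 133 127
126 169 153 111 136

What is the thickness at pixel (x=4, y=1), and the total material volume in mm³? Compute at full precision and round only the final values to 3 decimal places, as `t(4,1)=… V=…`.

span = t_max - t_min = 3.36 - 0.74 = 2.620
L(4,1) = 92, L_eff = 1 - 92/255 = 0.639216 (inverted)
t(4,1) = 3.36 - 2.620·0.639216 = 1.685
Σt over all 11·5 pixels = 675191/6375 ≈ 105.9123137
V = pitch²·Σt = 1.24²·675191/6375 = 162.851

t(4,1)=1.685 V=162.851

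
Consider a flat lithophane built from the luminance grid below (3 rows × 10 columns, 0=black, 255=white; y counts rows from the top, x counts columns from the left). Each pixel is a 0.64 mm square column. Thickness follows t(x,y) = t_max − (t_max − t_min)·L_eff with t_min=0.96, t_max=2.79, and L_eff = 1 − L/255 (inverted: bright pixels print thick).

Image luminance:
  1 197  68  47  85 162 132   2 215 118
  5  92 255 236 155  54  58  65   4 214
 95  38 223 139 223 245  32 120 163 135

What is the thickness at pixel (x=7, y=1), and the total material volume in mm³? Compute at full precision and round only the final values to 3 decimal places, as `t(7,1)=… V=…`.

span = t_max - t_min = 2.79 - 0.96 = 1.830
L(7,1) = 65, L_eff = 1 - 65/255 = 0.745098 (inverted)
t(7,1) = 2.79 - 1.830·0.745098 = 1.426
Σt over all 3·10 pixels = 231529/4250 ≈ 54.4774118
V = pitch²·Σt = 0.64²·231529/4250 = 22.314

t(7,1)=1.426 V=22.314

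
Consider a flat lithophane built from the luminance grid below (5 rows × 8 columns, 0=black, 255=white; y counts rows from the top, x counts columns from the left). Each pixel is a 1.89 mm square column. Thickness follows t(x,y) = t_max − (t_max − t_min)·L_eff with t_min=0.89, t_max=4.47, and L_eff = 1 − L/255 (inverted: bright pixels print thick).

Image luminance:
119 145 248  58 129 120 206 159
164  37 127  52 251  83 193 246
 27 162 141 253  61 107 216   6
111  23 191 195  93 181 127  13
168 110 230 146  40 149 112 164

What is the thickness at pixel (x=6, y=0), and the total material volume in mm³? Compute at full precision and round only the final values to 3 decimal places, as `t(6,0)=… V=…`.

t(6,0)=3.782 V=396.118

span = t_max - t_min = 4.47 - 0.89 = 3.580
L(6,0) = 206, L_eff = 1 - 206/255 = 0.192157 (inverted)
t(6,0) = 4.47 - 3.580·0.192157 = 3.782
Σt over all 5·8 pixels = 1413877/12750 ≈ 110.8923137
V = pitch²·Σt = 1.89²·1413877/12750 = 396.118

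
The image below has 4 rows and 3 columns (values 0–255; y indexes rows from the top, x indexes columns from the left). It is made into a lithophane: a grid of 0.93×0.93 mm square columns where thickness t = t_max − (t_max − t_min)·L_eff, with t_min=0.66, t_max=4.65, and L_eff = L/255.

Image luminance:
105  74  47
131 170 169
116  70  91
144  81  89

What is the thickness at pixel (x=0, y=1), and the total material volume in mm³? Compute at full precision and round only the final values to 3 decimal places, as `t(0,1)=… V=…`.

t(0,1)=2.600 V=30.844

span = t_max - t_min = 4.65 - 0.66 = 3.990
L(0,1) = 131, L_eff = 131/255 = 0.513725
t(0,1) = 4.65 - 3.990·0.513725 = 2.600
Σt over all 4·3 pixels = 303129/8500 ≈ 35.6622353
V = pitch²·Σt = 0.93²·303129/8500 = 30.844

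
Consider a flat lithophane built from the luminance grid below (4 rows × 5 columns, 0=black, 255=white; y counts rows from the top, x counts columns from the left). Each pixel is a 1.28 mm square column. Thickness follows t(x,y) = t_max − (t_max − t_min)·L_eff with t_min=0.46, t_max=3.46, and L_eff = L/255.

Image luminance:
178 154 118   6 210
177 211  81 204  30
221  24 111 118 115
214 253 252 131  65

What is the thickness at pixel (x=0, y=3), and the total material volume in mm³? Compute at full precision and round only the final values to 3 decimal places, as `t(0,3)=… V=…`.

span = t_max - t_min = 3.46 - 0.46 = 3.000
L(0,3) = 214, L_eff = 214/255 = 0.839216
t(0,3) = 3.46 - 3.000·0.839216 = 0.942
Σt over all 4·5 pixels = 35.4
V = pitch²·Σt = 1.28²·35.4 = 57.999

t(0,3)=0.942 V=57.999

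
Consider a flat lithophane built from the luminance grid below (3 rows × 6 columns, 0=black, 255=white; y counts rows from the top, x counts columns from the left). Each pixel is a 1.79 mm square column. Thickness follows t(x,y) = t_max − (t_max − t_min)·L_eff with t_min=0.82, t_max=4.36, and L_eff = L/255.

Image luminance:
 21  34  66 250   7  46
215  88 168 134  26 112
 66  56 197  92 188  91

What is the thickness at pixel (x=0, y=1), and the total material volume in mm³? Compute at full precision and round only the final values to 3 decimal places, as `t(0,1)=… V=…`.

t(0,1)=1.375 V=168.858

span = t_max - t_min = 4.36 - 0.82 = 3.540
L(0,1) = 215, L_eff = 215/255 = 0.843137
t(0,1) = 4.36 - 3.540·0.843137 = 1.375
Σt over all 3·6 pixels = 223977/4250 ≈ 52.7004706
V = pitch²·Σt = 1.79²·223977/4250 = 168.858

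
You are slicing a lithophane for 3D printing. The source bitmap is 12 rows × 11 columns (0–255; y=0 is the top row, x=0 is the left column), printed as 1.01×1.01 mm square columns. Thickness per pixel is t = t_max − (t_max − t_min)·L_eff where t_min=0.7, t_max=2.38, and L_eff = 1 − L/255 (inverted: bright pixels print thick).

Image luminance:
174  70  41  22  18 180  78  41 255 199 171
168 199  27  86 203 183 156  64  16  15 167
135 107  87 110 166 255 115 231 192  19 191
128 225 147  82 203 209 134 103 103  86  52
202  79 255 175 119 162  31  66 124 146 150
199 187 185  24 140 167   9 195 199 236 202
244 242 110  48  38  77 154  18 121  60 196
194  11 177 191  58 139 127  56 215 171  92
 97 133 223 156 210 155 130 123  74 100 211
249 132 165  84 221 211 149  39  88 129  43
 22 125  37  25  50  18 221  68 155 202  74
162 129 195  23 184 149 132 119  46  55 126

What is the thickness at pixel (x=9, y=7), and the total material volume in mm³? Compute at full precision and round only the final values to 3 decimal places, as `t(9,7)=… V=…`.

span = t_max - t_min = 2.38 - 0.7 = 1.680
L(9,7) = 171, L_eff = 1 - 171/255 = 0.329412 (inverted)
t(9,7) = 2.38 - 1.680·0.329412 = 1.827
Σt over all 12·11 pixels = 434952/2125 ≈ 204.6832941
V = pitch²·Σt = 1.01²·434952/2125 = 208.797

t(9,7)=1.827 V=208.797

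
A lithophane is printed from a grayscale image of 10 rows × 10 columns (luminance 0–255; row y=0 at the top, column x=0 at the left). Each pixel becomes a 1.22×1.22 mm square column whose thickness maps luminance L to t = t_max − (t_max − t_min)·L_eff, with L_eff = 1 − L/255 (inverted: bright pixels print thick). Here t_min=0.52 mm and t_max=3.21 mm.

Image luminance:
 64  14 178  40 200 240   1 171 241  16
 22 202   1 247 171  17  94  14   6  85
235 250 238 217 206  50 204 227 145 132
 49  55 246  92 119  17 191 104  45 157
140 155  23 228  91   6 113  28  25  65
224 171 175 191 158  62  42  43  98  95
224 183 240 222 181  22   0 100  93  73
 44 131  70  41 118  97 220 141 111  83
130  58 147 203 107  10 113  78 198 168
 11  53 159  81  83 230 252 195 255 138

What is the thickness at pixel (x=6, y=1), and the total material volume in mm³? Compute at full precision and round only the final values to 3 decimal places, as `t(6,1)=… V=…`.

t(6,1)=1.512 V=268.935

span = t_max - t_min = 3.21 - 0.52 = 2.690
L(6,1) = 94, L_eff = 1 - 94/255 = 0.631373 (inverted)
t(6,1) = 3.21 - 2.690·0.631373 = 1.512
Σt over all 10·10 pixels = 4607531/25500 ≈ 180.6874902
V = pitch²·Σt = 1.22²·4607531/25500 = 268.935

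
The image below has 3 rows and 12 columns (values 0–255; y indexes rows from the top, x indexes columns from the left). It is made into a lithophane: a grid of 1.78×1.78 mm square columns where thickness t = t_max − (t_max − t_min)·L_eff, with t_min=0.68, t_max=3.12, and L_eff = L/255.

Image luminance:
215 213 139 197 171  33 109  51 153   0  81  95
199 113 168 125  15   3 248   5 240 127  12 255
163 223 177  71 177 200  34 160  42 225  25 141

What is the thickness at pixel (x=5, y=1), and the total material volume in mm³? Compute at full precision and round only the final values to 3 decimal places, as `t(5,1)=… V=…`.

span = t_max - t_min = 3.12 - 0.68 = 2.440
L(5,1) = 3, L_eff = 3/255 = 0.011765
t(5,1) = 3.12 - 2.440·0.011765 = 3.091
Σt over all 3·12 pixels = 29009/425 ≈ 68.2564706
V = pitch²·Σt = 1.78²·29009/425 = 216.264

t(5,1)=3.091 V=216.264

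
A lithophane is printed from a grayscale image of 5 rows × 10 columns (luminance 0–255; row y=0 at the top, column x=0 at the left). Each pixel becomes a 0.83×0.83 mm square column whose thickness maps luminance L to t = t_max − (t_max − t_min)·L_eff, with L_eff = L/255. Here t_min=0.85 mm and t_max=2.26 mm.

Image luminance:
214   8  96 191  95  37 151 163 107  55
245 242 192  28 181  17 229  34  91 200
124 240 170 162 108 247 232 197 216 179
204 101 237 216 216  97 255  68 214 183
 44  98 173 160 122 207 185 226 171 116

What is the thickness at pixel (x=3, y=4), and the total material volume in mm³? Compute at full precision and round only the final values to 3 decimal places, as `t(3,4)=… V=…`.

span = t_max - t_min = 2.26 - 0.85 = 1.410
L(3,4) = 160, L_eff = 160/255 = 0.627451
t(3,4) = 2.26 - 1.410·0.627451 = 1.375
Σt over all 5·10 pixels = 149133/2125 ≈ 70.1802353
V = pitch²·Σt = 0.83²·149133/2125 = 48.347

t(3,4)=1.375 V=48.347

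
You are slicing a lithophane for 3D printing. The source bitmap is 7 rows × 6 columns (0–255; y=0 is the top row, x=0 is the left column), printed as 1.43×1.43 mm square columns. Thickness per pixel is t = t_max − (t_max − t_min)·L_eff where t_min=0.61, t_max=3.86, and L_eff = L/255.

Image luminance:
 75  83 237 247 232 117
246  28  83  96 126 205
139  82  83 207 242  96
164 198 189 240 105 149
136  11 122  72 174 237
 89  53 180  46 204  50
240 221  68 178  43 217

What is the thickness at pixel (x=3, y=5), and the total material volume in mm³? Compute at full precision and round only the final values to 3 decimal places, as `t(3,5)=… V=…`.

span = t_max - t_min = 3.86 - 0.61 = 3.250
L(3,5) = 46, L_eff = 46/255 = 0.180392
t(3,5) = 3.86 - 3.250·0.180392 = 3.274
Σt over all 7·6 pixels = 218081/2550 ≈ 85.5219608
V = pitch²·Σt = 1.43²·218081/2550 = 174.884

t(3,5)=3.274 V=174.884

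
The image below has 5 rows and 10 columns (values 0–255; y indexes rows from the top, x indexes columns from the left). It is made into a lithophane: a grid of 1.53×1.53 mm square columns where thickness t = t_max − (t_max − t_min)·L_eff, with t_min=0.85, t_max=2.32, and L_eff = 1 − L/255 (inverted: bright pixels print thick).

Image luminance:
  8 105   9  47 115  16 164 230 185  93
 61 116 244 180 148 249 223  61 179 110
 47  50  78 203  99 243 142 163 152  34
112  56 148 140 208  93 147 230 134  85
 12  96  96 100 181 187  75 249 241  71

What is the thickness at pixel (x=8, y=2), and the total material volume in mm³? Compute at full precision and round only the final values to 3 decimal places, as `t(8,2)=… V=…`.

t(8,2)=1.726 V=186.056

span = t_max - t_min = 2.32 - 0.85 = 1.470
L(8,2) = 152, L_eff = 1 - 152/255 = 0.403922 (inverted)
t(8,2) = 2.32 - 1.470·0.403922 = 1.726
Σt over all 5·10 pixels = 135117/1700 ≈ 79.4805882
V = pitch²·Σt = 1.53²·135117/1700 = 186.056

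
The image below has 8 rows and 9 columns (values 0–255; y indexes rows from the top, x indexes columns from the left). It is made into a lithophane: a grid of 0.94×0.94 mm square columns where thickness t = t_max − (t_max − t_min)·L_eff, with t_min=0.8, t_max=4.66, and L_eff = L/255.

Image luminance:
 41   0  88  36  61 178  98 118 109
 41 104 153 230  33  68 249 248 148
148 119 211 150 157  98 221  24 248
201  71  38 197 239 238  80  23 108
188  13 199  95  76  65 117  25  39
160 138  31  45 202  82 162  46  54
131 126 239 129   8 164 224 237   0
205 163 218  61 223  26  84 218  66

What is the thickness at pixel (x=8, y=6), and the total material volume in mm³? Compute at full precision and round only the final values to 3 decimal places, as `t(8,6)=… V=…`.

span = t_max - t_min = 4.66 - 0.8 = 3.860
L(8,6) = 0, L_eff = 0/255 = 0.000000
t(8,6) = 4.66 - 3.860·0.000000 = 4.660
Σt over all 8·9 pixels = 2573111/12750 ≈ 201.8126275
V = pitch²·Σt = 0.94²·2573111/12750 = 178.322

t(8,6)=4.660 V=178.322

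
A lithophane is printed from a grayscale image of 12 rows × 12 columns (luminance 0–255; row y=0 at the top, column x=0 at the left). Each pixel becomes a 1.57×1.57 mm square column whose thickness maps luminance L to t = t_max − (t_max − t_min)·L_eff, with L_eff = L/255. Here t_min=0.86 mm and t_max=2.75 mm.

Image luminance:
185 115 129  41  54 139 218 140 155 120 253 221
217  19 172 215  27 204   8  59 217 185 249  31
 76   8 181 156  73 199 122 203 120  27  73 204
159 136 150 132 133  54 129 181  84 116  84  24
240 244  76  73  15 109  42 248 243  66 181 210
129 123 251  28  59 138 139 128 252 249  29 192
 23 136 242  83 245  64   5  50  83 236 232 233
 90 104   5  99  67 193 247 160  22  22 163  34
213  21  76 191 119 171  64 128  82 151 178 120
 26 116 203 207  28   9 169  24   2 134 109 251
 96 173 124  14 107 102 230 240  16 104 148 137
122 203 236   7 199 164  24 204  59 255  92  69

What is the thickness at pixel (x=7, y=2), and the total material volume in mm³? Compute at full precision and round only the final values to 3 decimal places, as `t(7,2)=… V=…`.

t(7,2)=1.245 V=639.654

span = t_max - t_min = 2.75 - 0.86 = 1.890
L(7,2) = 203, L_eff = 203/255 = 0.796078
t(7,2) = 2.75 - 1.890·0.796078 = 1.245
Σt over all 12·12 pixels = 551448/2125 ≈ 259.5049412
V = pitch²·Σt = 1.57²·551448/2125 = 639.654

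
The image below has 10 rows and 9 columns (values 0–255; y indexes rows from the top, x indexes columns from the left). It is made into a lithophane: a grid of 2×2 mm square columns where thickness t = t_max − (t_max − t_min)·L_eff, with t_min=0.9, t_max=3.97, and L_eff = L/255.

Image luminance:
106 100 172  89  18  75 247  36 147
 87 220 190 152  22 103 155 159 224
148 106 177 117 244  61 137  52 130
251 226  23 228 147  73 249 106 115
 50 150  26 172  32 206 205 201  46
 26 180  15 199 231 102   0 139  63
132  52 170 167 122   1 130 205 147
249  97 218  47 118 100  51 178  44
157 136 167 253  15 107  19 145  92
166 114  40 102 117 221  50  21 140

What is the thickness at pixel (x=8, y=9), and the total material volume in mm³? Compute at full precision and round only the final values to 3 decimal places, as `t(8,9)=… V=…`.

span = t_max - t_min = 3.97 - 0.9 = 3.070
L(8,9) = 140, L_eff = 140/255 = 0.549020
t(8,9) = 3.97 - 3.070·0.549020 = 2.285
Σt over all 10·9 pixels = 226603/1020 ≈ 222.1598039
V = pitch²·Σt = 2²·226603/1020 = 888.639

t(8,9)=2.285 V=888.639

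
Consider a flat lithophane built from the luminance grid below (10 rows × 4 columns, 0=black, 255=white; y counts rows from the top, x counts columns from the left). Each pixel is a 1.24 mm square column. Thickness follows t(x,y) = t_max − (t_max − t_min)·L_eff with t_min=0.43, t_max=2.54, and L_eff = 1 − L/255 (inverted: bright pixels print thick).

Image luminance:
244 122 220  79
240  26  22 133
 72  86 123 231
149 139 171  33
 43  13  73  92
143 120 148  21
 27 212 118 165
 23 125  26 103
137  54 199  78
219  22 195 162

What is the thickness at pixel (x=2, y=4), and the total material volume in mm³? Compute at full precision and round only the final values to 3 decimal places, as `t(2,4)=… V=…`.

span = t_max - t_min = 2.54 - 0.43 = 2.110
L(2,4) = 73, L_eff = 1 - 73/255 = 0.713725 (inverted)
t(2,4) = 2.54 - 2.110·0.713725 = 1.034
Σt over all 10·4 pixels = 117574/2125 ≈ 55.3289412
V = pitch²·Σt = 1.24²·117574/2125 = 85.074

t(2,4)=1.034 V=85.074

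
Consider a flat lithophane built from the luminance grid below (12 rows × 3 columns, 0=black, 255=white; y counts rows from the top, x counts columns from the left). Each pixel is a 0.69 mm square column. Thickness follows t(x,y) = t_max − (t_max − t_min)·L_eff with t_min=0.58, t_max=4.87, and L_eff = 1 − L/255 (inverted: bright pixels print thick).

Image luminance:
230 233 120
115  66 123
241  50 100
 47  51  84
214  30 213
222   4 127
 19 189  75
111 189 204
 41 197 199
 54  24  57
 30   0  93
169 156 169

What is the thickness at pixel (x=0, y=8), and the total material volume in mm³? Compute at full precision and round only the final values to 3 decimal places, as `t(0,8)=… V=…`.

t(0,8)=1.270 V=43.950

span = t_max - t_min = 4.87 - 0.58 = 4.290
L(0,8) = 41, L_eff = 1 - 41/255 = 0.839216 (inverted)
t(0,8) = 4.87 - 4.290·0.839216 = 1.270
Σt over all 12·3 pixels = 392329/4250 ≈ 92.3127059
V = pitch²·Σt = 0.69²·392329/4250 = 43.950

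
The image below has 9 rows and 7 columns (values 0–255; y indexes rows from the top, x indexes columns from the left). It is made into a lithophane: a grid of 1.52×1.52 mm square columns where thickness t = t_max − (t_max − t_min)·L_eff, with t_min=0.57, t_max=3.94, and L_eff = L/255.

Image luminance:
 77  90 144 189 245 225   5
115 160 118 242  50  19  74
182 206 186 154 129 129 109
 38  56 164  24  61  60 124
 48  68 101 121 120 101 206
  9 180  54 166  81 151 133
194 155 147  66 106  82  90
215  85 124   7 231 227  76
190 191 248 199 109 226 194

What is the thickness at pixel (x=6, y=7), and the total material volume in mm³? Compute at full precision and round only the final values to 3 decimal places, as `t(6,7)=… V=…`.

t(6,7)=2.936 V=326.899

span = t_max - t_min = 3.94 - 0.57 = 3.370
L(6,7) = 76, L_eff = 76/255 = 0.298039
t(6,7) = 3.94 - 3.370·0.298039 = 2.936
Σt over all 9·7 pixels = 601333/4250 ≈ 141.4901176
V = pitch²·Σt = 1.52²·601333/4250 = 326.899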